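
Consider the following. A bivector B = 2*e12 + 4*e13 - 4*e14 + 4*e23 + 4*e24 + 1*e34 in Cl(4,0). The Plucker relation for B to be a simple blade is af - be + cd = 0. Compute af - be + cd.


Plucker relation: af - be + cd
a*f = 2*1 = 2
b*e = 4*4 = 16
c*d = (-4)*4 = -16
af - be + cd = 2 - 16 + (-16)
= -30


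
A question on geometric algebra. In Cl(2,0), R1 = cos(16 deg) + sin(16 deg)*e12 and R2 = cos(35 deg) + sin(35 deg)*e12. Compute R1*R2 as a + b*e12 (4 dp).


Same-plane rotors commute and their half-angles add:
R1*R2 = cos(a1 + a2) + sin(a1 + a2)*e12.
a1 + a2 = 16 + 35 = 51 deg
cos(51 deg) = 0.6293
sin(51 deg) = 0.7771
R1*R2 = 0.6293 + 0.7771*e12


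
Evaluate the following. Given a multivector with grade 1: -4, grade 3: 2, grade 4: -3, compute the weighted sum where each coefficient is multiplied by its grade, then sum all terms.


Grade-weighted sum = sum of grade_k * coefficient_k
1*(-4) = -4
3*2 = 6
4*(-3) = -12
Total = -4 + 6 + (-12) = -10


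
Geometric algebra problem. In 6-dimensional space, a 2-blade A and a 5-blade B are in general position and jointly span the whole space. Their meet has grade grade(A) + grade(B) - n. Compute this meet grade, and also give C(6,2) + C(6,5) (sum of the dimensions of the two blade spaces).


Meet grade = grade(A) + grade(B) - n
= 2 + 5 - 6 = 1
C(6,2) = 15
C(6,5) = 6
dim_A + dim_B = 15 + 6 = 21


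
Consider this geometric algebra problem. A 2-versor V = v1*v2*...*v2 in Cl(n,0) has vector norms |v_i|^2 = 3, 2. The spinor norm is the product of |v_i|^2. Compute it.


Spinor norm N(V) = |v1|^2 * |v2|^2 * ... * |v2|^2
= 3 * 2
Running product: 3, 6
N(V) = 6


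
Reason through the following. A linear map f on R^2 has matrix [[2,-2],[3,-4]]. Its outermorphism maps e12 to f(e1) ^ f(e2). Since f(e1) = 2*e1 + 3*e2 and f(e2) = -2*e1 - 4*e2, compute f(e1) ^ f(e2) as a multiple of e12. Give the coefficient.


The outermorphism of a linear map f sends e1^e2 to f(e1)^f(e2).
f(e1) = 2*e1 + 3*e2
f(e2) = -2*e1 - 4*e2
f(e1) ^ f(e2) = (2*e1 + 3*e2) ^ (-2*e1 - 4*e2)
= 2*(-4)*e12 + 3*(-2)*e21
= (-8 - (-6))*e12
= -2*e12
Coefficient = -2


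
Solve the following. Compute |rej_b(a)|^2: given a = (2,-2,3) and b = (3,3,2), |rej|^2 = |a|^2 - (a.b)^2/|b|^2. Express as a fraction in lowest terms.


|a|^2 = 2^2 + (-2)^2 + 3^2 = 17
|b|^2 = 3^2 + 3^2 + 2^2 = 22
a . b = 2*3 + (-2)*3 + 3*2 = 6
(a.b)^2 = 6^2 = 36
|rej|^2 = 17 - 36/22
= (374 - 36)/22
= 338/22
In lowest terms: 169/11


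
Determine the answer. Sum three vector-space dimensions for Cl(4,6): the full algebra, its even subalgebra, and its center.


n = 4 + 6 = 10
Total dim = 2^10 = 1024
Even subalgebra dim = 2^9 = 512
n is even, so center dim = 1
Sum = 1024 + 512 + 1 = 1537


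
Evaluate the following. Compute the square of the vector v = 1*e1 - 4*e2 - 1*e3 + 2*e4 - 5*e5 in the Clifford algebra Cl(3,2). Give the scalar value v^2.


v^2 = sum of c_i^2 * e_i^2
Positive signature terms (e_i^2 = +1): 1^2 + (-4)^2 + (-1)^2 = 18
Negative signature terms (e_j^2 = -1): 2^2 + (-5)^2 = 29
v^2 = 18 - 29 = -11


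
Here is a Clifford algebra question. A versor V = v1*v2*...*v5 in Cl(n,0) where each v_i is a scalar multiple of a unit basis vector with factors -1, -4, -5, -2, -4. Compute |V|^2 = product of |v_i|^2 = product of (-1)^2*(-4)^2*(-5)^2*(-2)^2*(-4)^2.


Each vector v_i has |v_i|^2 = s_i^2
Squared scales: (-1)^2 = 1, (-4)^2 = 16, (-5)^2 = 25, (-2)^2 = 4, (-4)^2 = 16
|V|^2 = 1 * 16 * 25 * 4 * 16
= 25600


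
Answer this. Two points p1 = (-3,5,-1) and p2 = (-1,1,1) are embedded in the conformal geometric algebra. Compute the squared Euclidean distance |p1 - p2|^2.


p1 - p2 = (-2, 4, -2)
|p1 - p2|^2 = (-2)^2 + 4^2 + (-2)^2
= 4 + 16 + 4
= 24


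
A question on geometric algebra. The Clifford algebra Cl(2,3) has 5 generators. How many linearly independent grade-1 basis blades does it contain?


Number of grade-k basis blades in Cl(p,q) with n = p + q is C(n, k).
n = 2 + 3 = 5
C(5, 1) = 5! / (1! * 4!)
= 120 / (1 * 24)
= 5


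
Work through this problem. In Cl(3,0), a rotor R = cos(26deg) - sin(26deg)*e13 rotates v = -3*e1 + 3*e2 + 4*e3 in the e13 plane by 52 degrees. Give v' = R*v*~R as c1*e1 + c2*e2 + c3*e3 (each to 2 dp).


Rotor R = cos(26deg) - sin(26deg)*e13
Rotation angle theta = 2 * 26 = 52 degrees in the e13 plane (e1 -> e3).
The component perpendicular to the plane (e2) is invariant: v'_2 = v2 = 3.00
cos(52deg) = 0.6157, sin(52deg) = 0.7880
v'_1 = v1*cos(theta) - v3*sin(theta) = -3*0.6157 - 4*0.7880 = -5.00
v'_3 = v1*sin(theta) + v3*cos(theta) = -3*0.7880 + 4*0.6157 = 0.10
v' = -5.00*e1 + 3.00*e2 + 0.10*e3


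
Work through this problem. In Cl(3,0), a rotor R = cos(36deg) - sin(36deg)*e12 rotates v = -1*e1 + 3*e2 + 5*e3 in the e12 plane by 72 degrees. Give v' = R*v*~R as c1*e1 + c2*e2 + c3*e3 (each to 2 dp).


Rotor R = cos(36deg) - sin(36deg)*e12
Rotation angle theta = 2 * 36 = 72 degrees in the e12 plane (e1 -> e2).
The component perpendicular to the plane (e3) is invariant: v'_3 = v3 = 5.00
cos(72deg) = 0.3090, sin(72deg) = 0.9511
v'_1 = v1*cos(theta) - v2*sin(theta) = -1*0.3090 - 3*0.9511 = -3.16
v'_2 = v1*sin(theta) + v2*cos(theta) = -1*0.9511 + 3*0.3090 = -0.02
v' = -3.16*e1 - 0.02*e2 + 5.00*e3


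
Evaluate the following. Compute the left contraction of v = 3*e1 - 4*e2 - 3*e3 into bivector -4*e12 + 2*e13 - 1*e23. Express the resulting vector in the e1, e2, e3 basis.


Left contraction v _| B = <vB>_1 (grade-1 part of the geometric product vB).
Using e1_|e12 = e2, e2_|e12 = -e1, e1_|e13 = e3, e3_|e13 = -e1, e2_|e23 = e3, e3_|e23 = -e2:
e1 coeff: -v2*b12 - v3*b13 = -(-4)*(-4) - (-3)*(2) = -10
e2 coeff: v1*b12 - v3*b23 = (3)*(-4) - (-3)*(-1) = -15
e3 coeff: v1*b13 + v2*b23 = (3)*(2) + (-4)*(-1) = 10
v _| B = -10*e1 - 15*e2 + 10*e3


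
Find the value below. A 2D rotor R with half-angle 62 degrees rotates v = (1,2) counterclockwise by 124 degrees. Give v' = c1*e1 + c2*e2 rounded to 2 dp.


Rotor R = cos(62deg) - sin(62deg)*e12
Rotation angle theta = 2 * 62 = 124 degrees
v' = R*v*~R rotates v by theta.
cos(124deg) = -0.5592, sin(124deg) = 0.8290
v'_1 = 1*cos(124deg) - 2*sin(124deg)
= 1*(-0.5592) - 2*0.8290
= -2.22
v'_2 = 1*sin(124deg) + 2*cos(124deg)
= 1*0.8290 + 2*(-0.5592)
= -0.29
v' = -2.22*e1 - 0.29*e2


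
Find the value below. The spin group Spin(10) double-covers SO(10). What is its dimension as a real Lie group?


Spin(n) double-covers SO(n); both have Lie algebra so(n) of dimension n(n-1)/2.
n = 10
n(n-1) = 10 * 9 = 90
dim Spin(10) = 90/2 = 45


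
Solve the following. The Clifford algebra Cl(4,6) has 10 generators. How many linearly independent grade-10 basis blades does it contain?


Number of grade-k basis blades in Cl(p,q) with n = p + q is C(n, k).
n = 4 + 6 = 10
C(10, 10) = 10! / (10! * 0!)
= 3628800 / (3628800 * 1)
= 1


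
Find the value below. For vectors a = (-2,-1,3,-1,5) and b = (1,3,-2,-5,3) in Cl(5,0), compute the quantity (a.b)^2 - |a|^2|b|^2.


a . b = (-2)*1 + (-1)*3 + 3*(-2) + (-1)*(-5) + 5*3
= -2 + (-3) + (-6) + 5 + 15 = 9
|a|^2 = (-2)^2 + (-1)^2 + 3^2 + (-1)^2 + 5^2 = 40
|b|^2 = 1^2 + 3^2 + (-2)^2 + (-5)^2 + 3^2 = 48
(a.b)^2 = 9^2 = 81
|a|^2 * |b|^2 = 40 * 48 = 1920
Result = 81 - 1920 = -1839


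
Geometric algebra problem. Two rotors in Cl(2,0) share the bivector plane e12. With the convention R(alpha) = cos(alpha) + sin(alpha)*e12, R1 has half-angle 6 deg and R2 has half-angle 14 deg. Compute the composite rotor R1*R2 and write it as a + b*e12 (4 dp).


Same-plane rotors commute and their half-angles add:
R1*R2 = cos(a1 + a2) + sin(a1 + a2)*e12.
a1 + a2 = 6 + 14 = 20 deg
cos(20 deg) = 0.9397
sin(20 deg) = 0.3420
R1*R2 = 0.9397 + 0.3420*e12


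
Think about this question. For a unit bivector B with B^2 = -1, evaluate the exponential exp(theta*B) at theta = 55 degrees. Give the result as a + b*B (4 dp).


For a unit bivector B with B^2 = -1, the exponential series gives
e^(theta*B) = cos(theta) + sin(theta)*B (the GA analogue of Euler's formula).
theta = 55 degrees = 0.959931 rad
cos(55 deg) = 0.5736
sin(55 deg) = 0.8192
exp(theta*B) = 0.5736 + 0.8192*B


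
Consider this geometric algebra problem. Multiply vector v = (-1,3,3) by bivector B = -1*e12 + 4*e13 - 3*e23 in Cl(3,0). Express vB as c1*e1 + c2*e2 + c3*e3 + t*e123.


vB has grade-1 (vector) and grade-3 (trivector) parts: vB = (v _| B) + (v ^ B).
Vector part <vB>_1:
  e1: -v2*b12 - v3*b13 = -(3)*(-1) - (3)*(4) = -9
  e2: v1*b12 - v3*b23 = (-1)*(-1) - (3)*(-3) = 10
  e3: v1*b13 + v2*b23 = (-1)*(4) + (3)*(-3) = -13
Trivector part <vB>_3:
  e123: v1*b23 - v2*b13 + v3*b12 = (-1)*(-3) - (3)*(4) + (3)*(-1) = -12
vB = -9*e1 + 10*e2 - 13*e3 - 12*e123


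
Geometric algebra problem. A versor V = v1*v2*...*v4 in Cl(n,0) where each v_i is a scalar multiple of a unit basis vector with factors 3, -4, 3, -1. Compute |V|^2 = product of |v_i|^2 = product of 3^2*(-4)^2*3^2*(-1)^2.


Each vector v_i has |v_i|^2 = s_i^2
Squared scales: 3^2 = 9, (-4)^2 = 16, 3^2 = 9, (-1)^2 = 1
|V|^2 = 9 * 16 * 9 * 1
= 1296


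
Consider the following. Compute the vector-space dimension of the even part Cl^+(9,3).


Even subalgebra dimension = 2^(n-1)
n = 9 + 3 = 12
2^(12 - 1) = 2^11 = 2048
Verification: sum of C(12,k) for even k = 1 + 66 + 495 + 924 + 495 + 66 + 1 = 2048
Result = 2048


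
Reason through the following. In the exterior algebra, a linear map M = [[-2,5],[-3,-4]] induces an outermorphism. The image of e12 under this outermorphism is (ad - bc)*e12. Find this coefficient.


The outermorphism of a linear map f sends e1^e2 to f(e1)^f(e2).
f(e1) = -2*e1 - 3*e2
f(e2) = 5*e1 - 4*e2
f(e1) ^ f(e2) = (-2*e1 - 3*e2) ^ (5*e1 - 4*e2)
= (-2)*(-4)*e12 + (-3)*5*e21
= (8 - (-15))*e12
= 23*e12
Coefficient = 23


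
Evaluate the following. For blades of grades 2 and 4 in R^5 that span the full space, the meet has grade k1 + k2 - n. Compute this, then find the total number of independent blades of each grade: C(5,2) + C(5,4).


Meet grade = grade(A) + grade(B) - n
= 2 + 4 - 5 = 1
C(5,2) = 10
C(5,4) = 5
dim_A + dim_B = 10 + 5 = 15


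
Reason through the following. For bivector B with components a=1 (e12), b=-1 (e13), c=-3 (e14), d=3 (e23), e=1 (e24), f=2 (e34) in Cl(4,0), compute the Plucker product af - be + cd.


Plucker relation: af - be + cd
a*f = 1*2 = 2
b*e = (-1)*1 = -1
c*d = (-3)*3 = -9
af - be + cd = 2 - (-1) + (-9)
= -6


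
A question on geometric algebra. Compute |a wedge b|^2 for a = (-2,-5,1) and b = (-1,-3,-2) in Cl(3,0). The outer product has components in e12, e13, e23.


a wedge b = (a1*b2 - a2*b1)*e12 + (a1*b3 - a3*b1)*e13 + (a2*b3 - a3*b2)*e23
e12 coeff: (-2)*(-3) - (-5)*(-1) = 6 - 5 = 1
e13 coeff: (-2)*(-2) - 1*(-1) = 4 - (-1) = 5
e23 coeff: (-5)*(-2) - 1*(-3) = 10 - (-3) = 13
|a wedge b|^2 = 1^2 + 5^2 + 13^2
= 1 + 25 + 169
= 195


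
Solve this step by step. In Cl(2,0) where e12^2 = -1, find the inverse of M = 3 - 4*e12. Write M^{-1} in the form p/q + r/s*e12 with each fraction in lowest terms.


M = 3 - 4*e12, where e12^2 = -1.
Since M commutes with its reverse ~M = a - b*e12, M * ~M = a^2 - b^2*e12^2 = a^2 + b^2.
So M^{-1} = ~M / (a^2 + b^2) = (a - b*e12)/(a^2 + b^2).
a^2 + b^2 = 9 + 16 = 25
Scalar part = 3/25 = 3/25
Bivector coeff = 4/25 = 4/25
M^{-1} = 3/25 + 4/25*e12


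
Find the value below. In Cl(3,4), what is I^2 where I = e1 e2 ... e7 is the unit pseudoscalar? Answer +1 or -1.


The pseudoscalar I = e1...e_n (product of all n generators) of Cl(p,q) satisfies I^2 = (-1)^(q + n(n-1)/2).
p = 3, q = 4, n = p + q = 7
n(n-1)/2 = 7 * 6 / 2 = 21
Exponent = q + n(n-1)/2 = 4 + 21 = 25
I^2 = (-1)^25 = -1


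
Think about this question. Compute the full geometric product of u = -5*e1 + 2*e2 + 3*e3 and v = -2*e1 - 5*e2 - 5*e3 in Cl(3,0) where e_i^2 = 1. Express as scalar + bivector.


In Cl(3,0): e_i^2 = 1, e_ie_j = -e_je_i for i != j.
Scalar part = u . v = (-5)*(-2) + 2*(-5) + 3*(-5)
= 10 + (-10) + (-15) = -15
e12 coeff = (-5)*(-5) - 2*(-2) = 25 - (-4) = 29
e13 coeff = (-5)*(-5) - 3*(-2) = 25 - (-6) = 31
e23 coeff = 2*(-5) - 3*(-5) = -10 - (-15) = 5
uv = -15 + 29*e12 + 31*e13 + 5*e23


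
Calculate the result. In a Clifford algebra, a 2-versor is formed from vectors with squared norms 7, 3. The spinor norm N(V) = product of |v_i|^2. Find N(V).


Spinor norm N(V) = |v1|^2 * |v2|^2 * ... * |v2|^2
= 7 * 3
Running product: 7, 21
N(V) = 21


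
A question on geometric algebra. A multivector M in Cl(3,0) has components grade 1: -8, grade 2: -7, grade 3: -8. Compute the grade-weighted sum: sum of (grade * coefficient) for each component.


Grade-weighted sum = sum of grade_k * coefficient_k
1*(-8) = -8
2*(-7) = -14
3*(-8) = -24
Total = -8 + (-14) + (-24) = -46


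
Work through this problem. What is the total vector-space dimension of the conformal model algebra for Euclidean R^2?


The conformal model of R^2 uses Cl(3,1): the 2 Euclidean generators plus two extra orthogonal generators e+ (e+^2 = +1) and e- (e-^2 = -1), from which the null vectors e0, einf are built.
Number of generators m = 2 + 2 = 4.
dim Cl(p,q) = 2^m = 2^4 = 16


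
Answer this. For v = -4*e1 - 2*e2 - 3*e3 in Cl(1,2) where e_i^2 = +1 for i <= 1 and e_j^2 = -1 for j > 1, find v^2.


v^2 = sum of c_i^2 * e_i^2
Positive signature terms (e_i^2 = +1): (-4)^2 = 16
Negative signature terms (e_j^2 = -1): (-2)^2 + (-3)^2 = 13
v^2 = 16 - 13 = 3


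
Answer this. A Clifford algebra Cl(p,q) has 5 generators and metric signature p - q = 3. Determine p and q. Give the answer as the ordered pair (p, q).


We need p + q = 5 and p - q = 3.
Adding: 2p = 5 + 3 = 8, so p = 4.
Then q = 5 - 4 = 1.
(p, q) = (4, 1)


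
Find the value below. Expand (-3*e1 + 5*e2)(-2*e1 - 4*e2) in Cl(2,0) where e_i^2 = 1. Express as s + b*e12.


Expand: (-3*e1 + 5*e2)(-2*e1 - 4*e2)
= (-3)*(-2)*e1e1 + (-3)*(-4)*e1e2 + 5*(-2)*e2e1 + 5*(-4)*e2e2
Using e1^2 = e2^2 = 1, e2e1 = -e1e2:
Scalar part s = (-3)*(-2) + 5*(-4) = 6 + (-20) = -14
Bivector part b = (-3)*(-4) - 5*(-2) = 12 - (-10) = 22
uv = -14 + 22*e12


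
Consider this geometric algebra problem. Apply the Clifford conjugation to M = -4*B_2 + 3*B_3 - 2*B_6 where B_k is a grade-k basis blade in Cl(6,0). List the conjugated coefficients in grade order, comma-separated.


Clifford conjugate sign for grade k: (-1)^(k(k+1)/2)
Grade 2: (-1)^(2*3/2) = (-1)^3 = -1, coeff -4 -> 4
Grade 3: (-1)^(3*4/2) = (-1)^6 = 1, coeff 3 -> 3
Grade 6: (-1)^(6*7/2) = (-1)^21 = -1, coeff -2 -> 2
Conjugated coefficients: 4, 3, 2


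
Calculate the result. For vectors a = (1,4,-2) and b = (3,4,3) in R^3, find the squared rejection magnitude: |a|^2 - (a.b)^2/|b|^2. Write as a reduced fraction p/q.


|a|^2 = 1^2 + 4^2 + (-2)^2 = 21
|b|^2 = 3^2 + 4^2 + 3^2 = 34
a . b = 1*3 + 4*4 + (-2)*3 = 13
(a.b)^2 = 13^2 = 169
|rej|^2 = 21 - 169/34
= (714 - 169)/34
= 545/34
In lowest terms: 545/34


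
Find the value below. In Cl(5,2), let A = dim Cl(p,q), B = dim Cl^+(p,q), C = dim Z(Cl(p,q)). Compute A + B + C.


n = 5 + 2 = 7
Total dim = 2^7 = 128
Even subalgebra dim = 2^6 = 64
n is odd, so center dim = 2
Sum = 128 + 64 + 2 = 194


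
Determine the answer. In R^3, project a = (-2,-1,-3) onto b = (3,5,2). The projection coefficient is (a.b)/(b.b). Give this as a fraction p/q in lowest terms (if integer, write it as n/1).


Projection coefficient = (a . b) / (b . b)
a . b = (-2)*3 + (-1)*5 + (-3)*2
= -6 + (-5) + (-6) = -17
b . b = 3^2 + 5^2 + 2^2
= 9 + 25 + 4 = 38
Coefficient = -17/38
In lowest terms: -17/38


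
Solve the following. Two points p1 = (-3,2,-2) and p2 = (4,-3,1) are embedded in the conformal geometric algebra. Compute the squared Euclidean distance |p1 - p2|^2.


p1 - p2 = (-7, 5, -3)
|p1 - p2|^2 = (-7)^2 + 5^2 + (-3)^2
= 49 + 25 + 9
= 83


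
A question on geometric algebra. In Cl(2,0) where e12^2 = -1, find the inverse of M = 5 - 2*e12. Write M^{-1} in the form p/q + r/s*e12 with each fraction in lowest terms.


M = 5 - 2*e12, where e12^2 = -1.
Since M commutes with its reverse ~M = a - b*e12, M * ~M = a^2 - b^2*e12^2 = a^2 + b^2.
So M^{-1} = ~M / (a^2 + b^2) = (a - b*e12)/(a^2 + b^2).
a^2 + b^2 = 25 + 4 = 29
Scalar part = 5/29 = 5/29
Bivector coeff = 2/29 = 2/29
M^{-1} = 5/29 + 2/29*e12


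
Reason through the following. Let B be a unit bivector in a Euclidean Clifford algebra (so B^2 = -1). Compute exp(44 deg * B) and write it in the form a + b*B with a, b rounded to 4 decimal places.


For a unit bivector B with B^2 = -1, the exponential series gives
e^(theta*B) = cos(theta) + sin(theta)*B (the GA analogue of Euler's formula).
theta = 44 degrees = 0.767945 rad
cos(44 deg) = 0.7193
sin(44 deg) = 0.6947
exp(theta*B) = 0.7193 + 0.6947*B


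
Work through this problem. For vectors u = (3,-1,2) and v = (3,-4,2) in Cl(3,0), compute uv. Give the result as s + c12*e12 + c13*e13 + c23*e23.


In Cl(3,0): e_i^2 = 1, e_ie_j = -e_je_i for i != j.
Scalar part = u . v = 3*3 + (-1)*(-4) + 2*2
= 9 + 4 + 4 = 17
e12 coeff = 3*(-4) - (-1)*3 = -12 - (-3) = -9
e13 coeff = 3*2 - 2*3 = 6 - 6 = 0
e23 coeff = (-1)*2 - 2*(-4) = -2 - (-8) = 6
uv = 17 - 9*e12 + 0*e13 + 6*e23


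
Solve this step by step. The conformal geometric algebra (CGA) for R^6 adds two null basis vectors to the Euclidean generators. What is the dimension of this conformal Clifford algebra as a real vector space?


The conformal model of R^6 uses Cl(7,1): the 6 Euclidean generators plus two extra orthogonal generators e+ (e+^2 = +1) and e- (e-^2 = -1), from which the null vectors e0, einf are built.
Number of generators m = 6 + 2 = 8.
dim Cl(p,q) = 2^m = 2^8 = 256


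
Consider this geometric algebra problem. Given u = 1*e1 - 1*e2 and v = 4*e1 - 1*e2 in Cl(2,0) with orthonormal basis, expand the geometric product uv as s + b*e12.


Expand: (1*e1 - 1*e2)(4*e1 - 1*e2)
= 1*4*e1e1 + 1*(-1)*e1e2 + (-1)*4*e2e1 + (-1)*(-1)*e2e2
Using e1^2 = e2^2 = 1, e2e1 = -e1e2:
Scalar part s = 1*4 + (-1)*(-1) = 4 + 1 = 5
Bivector part b = 1*(-1) - (-1)*4 = -1 - (-4) = 3
uv = 5 + 3*e12


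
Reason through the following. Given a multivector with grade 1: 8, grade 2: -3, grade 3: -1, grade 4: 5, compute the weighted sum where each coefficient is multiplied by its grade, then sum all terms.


Grade-weighted sum = sum of grade_k * coefficient_k
1*8 = 8
2*(-3) = -6
3*(-1) = -3
4*5 = 20
Total = 8 + (-6) + (-3) + 20 = 19


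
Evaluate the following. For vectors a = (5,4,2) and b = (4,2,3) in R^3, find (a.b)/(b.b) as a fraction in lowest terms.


Projection coefficient = (a . b) / (b . b)
a . b = 5*4 + 4*2 + 2*3
= 20 + 8 + 6 = 34
b . b = 4^2 + 2^2 + 3^2
= 16 + 4 + 9 = 29
Coefficient = 34/29
In lowest terms: 34/29


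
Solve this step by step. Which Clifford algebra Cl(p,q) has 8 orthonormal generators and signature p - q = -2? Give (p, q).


We need p + q = 8 and p - q = -2.
Adding: 2p = 8 + (-2) = 6, so p = 3.
Then q = 8 - 3 = 5.
(p, q) = (3, 5)


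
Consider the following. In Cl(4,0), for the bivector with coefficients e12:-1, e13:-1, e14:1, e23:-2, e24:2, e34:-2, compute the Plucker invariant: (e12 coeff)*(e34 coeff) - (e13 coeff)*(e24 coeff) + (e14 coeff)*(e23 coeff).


Plucker relation: af - be + cd
a*f = (-1)*(-2) = 2
b*e = (-1)*2 = -2
c*d = 1*(-2) = -2
af - be + cd = 2 - (-2) + (-2)
= 2


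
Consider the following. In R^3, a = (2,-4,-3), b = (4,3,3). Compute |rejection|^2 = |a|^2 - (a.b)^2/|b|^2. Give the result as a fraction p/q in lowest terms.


|a|^2 = 2^2 + (-4)^2 + (-3)^2 = 29
|b|^2 = 4^2 + 3^2 + 3^2 = 34
a . b = 2*4 + (-4)*3 + (-3)*3 = -13
(a.b)^2 = (-13)^2 = 169
|rej|^2 = 29 - 169/34
= (986 - 169)/34
= 817/34
In lowest terms: 817/34


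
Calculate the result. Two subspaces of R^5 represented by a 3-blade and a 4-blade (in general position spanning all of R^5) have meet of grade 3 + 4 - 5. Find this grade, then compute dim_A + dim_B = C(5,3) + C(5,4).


Meet grade = grade(A) + grade(B) - n
= 3 + 4 - 5 = 2
C(5,3) = 10
C(5,4) = 5
dim_A + dim_B = 10 + 5 = 15


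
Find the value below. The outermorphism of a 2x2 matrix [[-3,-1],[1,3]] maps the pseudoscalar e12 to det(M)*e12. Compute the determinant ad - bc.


The outermorphism of a linear map f sends e1^e2 to f(e1)^f(e2).
f(e1) = -3*e1 + 1*e2
f(e2) = -1*e1 + 3*e2
f(e1) ^ f(e2) = (-3*e1 + 1*e2) ^ (-1*e1 + 3*e2)
= (-3)*3*e12 + 1*(-1)*e21
= (-9 - (-1))*e12
= -8*e12
Coefficient = -8


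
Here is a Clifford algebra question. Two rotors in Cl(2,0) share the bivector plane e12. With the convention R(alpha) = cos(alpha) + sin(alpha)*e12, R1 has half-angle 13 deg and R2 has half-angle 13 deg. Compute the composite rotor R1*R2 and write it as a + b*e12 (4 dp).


Same-plane rotors commute and their half-angles add:
R1*R2 = cos(a1 + a2) + sin(a1 + a2)*e12.
a1 + a2 = 13 + 13 = 26 deg
cos(26 deg) = 0.8988
sin(26 deg) = 0.4384
R1*R2 = 0.8988 + 0.4384*e12


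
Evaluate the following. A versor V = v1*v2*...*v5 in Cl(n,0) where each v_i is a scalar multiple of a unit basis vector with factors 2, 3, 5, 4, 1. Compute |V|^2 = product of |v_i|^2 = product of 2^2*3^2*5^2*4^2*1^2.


Each vector v_i has |v_i|^2 = s_i^2
Squared scales: 2^2 = 4, 3^2 = 9, 5^2 = 25, 4^2 = 16, 1^2 = 1
|V|^2 = 4 * 9 * 25 * 16 * 1
= 14400


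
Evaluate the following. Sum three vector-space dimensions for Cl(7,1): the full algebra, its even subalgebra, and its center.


n = 7 + 1 = 8
Total dim = 2^8 = 256
Even subalgebra dim = 2^7 = 128
n is even, so center dim = 1
Sum = 256 + 128 + 1 = 385


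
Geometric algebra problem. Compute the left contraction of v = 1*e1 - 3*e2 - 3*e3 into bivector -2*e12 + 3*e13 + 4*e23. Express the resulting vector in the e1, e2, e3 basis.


Left contraction v _| B = <vB>_1 (grade-1 part of the geometric product vB).
Using e1_|e12 = e2, e2_|e12 = -e1, e1_|e13 = e3, e3_|e13 = -e1, e2_|e23 = e3, e3_|e23 = -e2:
e1 coeff: -v2*b12 - v3*b13 = -(-3)*(-2) - (-3)*(3) = 3
e2 coeff: v1*b12 - v3*b23 = (1)*(-2) - (-3)*(4) = 10
e3 coeff: v1*b13 + v2*b23 = (1)*(3) + (-3)*(4) = -9
v _| B = 3*e1 + 10*e2 - 9*e3


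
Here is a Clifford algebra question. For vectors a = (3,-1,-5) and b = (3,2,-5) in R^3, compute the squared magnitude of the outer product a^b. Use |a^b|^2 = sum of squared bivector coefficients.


a wedge b = (a1*b2 - a2*b1)*e12 + (a1*b3 - a3*b1)*e13 + (a2*b3 - a3*b2)*e23
e12 coeff: 3*2 - (-1)*3 = 6 - (-3) = 9
e13 coeff: 3*(-5) - (-5)*3 = -15 - (-15) = 0
e23 coeff: (-1)*(-5) - (-5)*2 = 5 - (-10) = 15
|a wedge b|^2 = 9^2 + 0^2 + 15^2
= 81 + 0 + 225
= 306


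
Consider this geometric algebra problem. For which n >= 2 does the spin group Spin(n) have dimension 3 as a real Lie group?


dim Spin(n) = dim so(n) = n(n-1)/2.
Solve n(n-1)/2 = 3, i.e. n^2 - n - 6 = 0.
Discriminant = 1 + 8*3 = 25
n = (1 + sqrt(25))/2 = (1 + 5)/2 = 3


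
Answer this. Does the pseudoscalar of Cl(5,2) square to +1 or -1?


The pseudoscalar I = e1...e_n (product of all n generators) of Cl(p,q) satisfies I^2 = (-1)^(q + n(n-1)/2).
p = 5, q = 2, n = p + q = 7
n(n-1)/2 = 7 * 6 / 2 = 21
Exponent = q + n(n-1)/2 = 2 + 21 = 23
I^2 = (-1)^23 = -1


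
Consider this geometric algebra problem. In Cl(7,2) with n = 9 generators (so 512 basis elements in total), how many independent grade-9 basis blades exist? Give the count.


Number of grade-k basis blades in Cl(p,q) with n = p + q is C(n, k).
n = 7 + 2 = 9
C(9, 9) = 9! / (9! * 0!)
= 362880 / (362880 * 1)
= 1


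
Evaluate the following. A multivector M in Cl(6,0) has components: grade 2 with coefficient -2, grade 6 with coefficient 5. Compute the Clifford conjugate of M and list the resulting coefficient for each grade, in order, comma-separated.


Clifford conjugate sign for grade k: (-1)^(k(k+1)/2)
Grade 2: (-1)^(2*3/2) = (-1)^3 = -1, coeff -2 -> 2
Grade 6: (-1)^(6*7/2) = (-1)^21 = -1, coeff 5 -> -5
Conjugated coefficients: 2, -5


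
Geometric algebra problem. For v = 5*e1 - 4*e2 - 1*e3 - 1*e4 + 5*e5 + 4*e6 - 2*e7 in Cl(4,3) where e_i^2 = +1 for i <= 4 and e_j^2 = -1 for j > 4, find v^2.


v^2 = sum of c_i^2 * e_i^2
Positive signature terms (e_i^2 = +1): 5^2 + (-4)^2 + (-1)^2 + (-1)^2 = 43
Negative signature terms (e_j^2 = -1): 5^2 + 4^2 + (-2)^2 = 45
v^2 = 43 - 45 = -2


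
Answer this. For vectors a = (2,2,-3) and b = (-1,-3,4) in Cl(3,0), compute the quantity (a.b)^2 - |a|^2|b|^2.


a . b = 2*(-1) + 2*(-3) + (-3)*4
= -2 + (-6) + (-12) = -20
|a|^2 = 2^2 + 2^2 + (-3)^2 = 17
|b|^2 = (-1)^2 + (-3)^2 + 4^2 = 26
(a.b)^2 = (-20)^2 = 400
|a|^2 * |b|^2 = 17 * 26 = 442
Result = 400 - 442 = -42


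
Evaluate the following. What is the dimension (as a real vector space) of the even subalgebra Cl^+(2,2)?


Even subalgebra dimension = 2^(n-1)
n = 2 + 2 = 4
2^(4 - 1) = 2^3 = 8
Verification: sum of C(4,k) for even k = 1 + 6 + 1 = 8
Result = 8


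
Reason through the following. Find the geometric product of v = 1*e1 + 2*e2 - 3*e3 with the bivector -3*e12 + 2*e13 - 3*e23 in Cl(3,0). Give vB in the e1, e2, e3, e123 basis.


vB has grade-1 (vector) and grade-3 (trivector) parts: vB = (v _| B) + (v ^ B).
Vector part <vB>_1:
  e1: -v2*b12 - v3*b13 = -(2)*(-3) - (-3)*(2) = 12
  e2: v1*b12 - v3*b23 = (1)*(-3) - (-3)*(-3) = -12
  e3: v1*b13 + v2*b23 = (1)*(2) + (2)*(-3) = -4
Trivector part <vB>_3:
  e123: v1*b23 - v2*b13 + v3*b12 = (1)*(-3) - (2)*(2) + (-3)*(-3) = 2
vB = 12*e1 - 12*e2 - 4*e3 + 2*e123


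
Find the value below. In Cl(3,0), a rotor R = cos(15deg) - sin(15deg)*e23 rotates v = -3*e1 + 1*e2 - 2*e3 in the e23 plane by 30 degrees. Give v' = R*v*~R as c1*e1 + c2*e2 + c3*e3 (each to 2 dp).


Rotor R = cos(15deg) - sin(15deg)*e23
Rotation angle theta = 2 * 15 = 30 degrees in the e23 plane (e2 -> e3).
The component perpendicular to the plane (e1) is invariant: v'_1 = v1 = -3.00
cos(30deg) = 0.8660, sin(30deg) = 0.5000
v'_2 = v2*cos(theta) - v3*sin(theta) = 1*0.8660 - (-2)*0.5000 = 1.87
v'_3 = v2*sin(theta) + v3*cos(theta) = 1*0.5000 + (-2)*0.8660 = -1.23
v' = -3.00*e1 + 1.87*e2 - 1.23*e3


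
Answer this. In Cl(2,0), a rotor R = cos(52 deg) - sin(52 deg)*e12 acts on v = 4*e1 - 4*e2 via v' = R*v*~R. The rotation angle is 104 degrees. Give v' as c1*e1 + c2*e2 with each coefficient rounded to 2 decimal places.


Rotor R = cos(52deg) - sin(52deg)*e12
Rotation angle theta = 2 * 52 = 104 degrees
v' = R*v*~R rotates v by theta.
cos(104deg) = -0.2419, sin(104deg) = 0.9703
v'_1 = 4*cos(104deg) - (-4)*sin(104deg)
= 4*(-0.2419) - (-4)*0.9703
= 2.91
v'_2 = 4*sin(104deg) + (-4)*cos(104deg)
= 4*0.9703 + (-4)*(-0.2419)
= 4.85
v' = 2.91*e1 + 4.85*e2


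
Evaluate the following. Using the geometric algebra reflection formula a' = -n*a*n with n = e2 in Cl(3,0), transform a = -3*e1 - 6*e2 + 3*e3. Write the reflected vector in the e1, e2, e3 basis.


Reflection formula: a' = -n*a*n, with n = e2 (unit vector, n^2 = 1).
For reflection through hyperplane perp to e2:
The component along e2 flips sign, others stay.
a = (-3, -6, 3)
a' = (-3, 6, 3)
a' = -3*e1 + 6*e2 + 3*e3


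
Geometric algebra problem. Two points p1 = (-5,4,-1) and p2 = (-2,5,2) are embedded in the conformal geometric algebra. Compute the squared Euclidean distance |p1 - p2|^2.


p1 - p2 = (-3, -1, -3)
|p1 - p2|^2 = (-3)^2 + (-1)^2 + (-3)^2
= 9 + 1 + 9
= 19


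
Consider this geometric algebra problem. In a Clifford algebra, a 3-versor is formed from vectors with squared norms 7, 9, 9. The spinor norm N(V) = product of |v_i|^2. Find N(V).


Spinor norm N(V) = |v1|^2 * |v2|^2 * ... * |v3|^2
= 7 * 9 * 9
Running product: 7, 63, 567
N(V) = 567


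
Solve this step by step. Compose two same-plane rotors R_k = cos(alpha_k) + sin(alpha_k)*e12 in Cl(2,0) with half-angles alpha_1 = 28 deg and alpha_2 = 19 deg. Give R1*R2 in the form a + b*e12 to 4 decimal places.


Same-plane rotors commute and their half-angles add:
R1*R2 = cos(a1 + a2) + sin(a1 + a2)*e12.
a1 + a2 = 28 + 19 = 47 deg
cos(47 deg) = 0.6820
sin(47 deg) = 0.7314
R1*R2 = 0.6820 + 0.7314*e12


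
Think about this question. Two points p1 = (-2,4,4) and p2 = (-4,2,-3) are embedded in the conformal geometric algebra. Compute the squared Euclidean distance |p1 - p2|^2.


p1 - p2 = (2, 2, 7)
|p1 - p2|^2 = 2^2 + 2^2 + 7^2
= 4 + 4 + 49
= 57


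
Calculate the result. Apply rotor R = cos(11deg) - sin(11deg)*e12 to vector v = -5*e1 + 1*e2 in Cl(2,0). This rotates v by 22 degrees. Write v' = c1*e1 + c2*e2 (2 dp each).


Rotor R = cos(11deg) - sin(11deg)*e12
Rotation angle theta = 2 * 11 = 22 degrees
v' = R*v*~R rotates v by theta.
cos(22deg) = 0.9272, sin(22deg) = 0.3746
v'_1 = -5*cos(22deg) - 1*sin(22deg)
= -5*0.9272 - 1*0.3746
= -5.01
v'_2 = -5*sin(22deg) + 1*cos(22deg)
= -5*0.3746 + 1*0.9272
= -0.95
v' = -5.01*e1 - 0.95*e2


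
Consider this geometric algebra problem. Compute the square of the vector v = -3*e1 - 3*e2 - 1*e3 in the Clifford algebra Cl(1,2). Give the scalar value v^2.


v^2 = sum of c_i^2 * e_i^2
Positive signature terms (e_i^2 = +1): (-3)^2 = 9
Negative signature terms (e_j^2 = -1): (-3)^2 + (-1)^2 = 10
v^2 = 9 - 10 = -1


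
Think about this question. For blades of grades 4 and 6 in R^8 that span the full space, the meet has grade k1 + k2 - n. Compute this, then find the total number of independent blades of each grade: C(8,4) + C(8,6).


Meet grade = grade(A) + grade(B) - n
= 4 + 6 - 8 = 2
C(8,4) = 70
C(8,6) = 28
dim_A + dim_B = 70 + 28 = 98


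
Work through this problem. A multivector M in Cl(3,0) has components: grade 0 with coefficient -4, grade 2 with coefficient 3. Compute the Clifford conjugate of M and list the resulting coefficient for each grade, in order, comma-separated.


Clifford conjugate sign for grade k: (-1)^(k(k+1)/2)
Grade 0: (-1)^(0*1/2) = (-1)^0 = 1, coeff -4 -> -4
Grade 2: (-1)^(2*3/2) = (-1)^3 = -1, coeff 3 -> -3
Conjugated coefficients: -4, -3


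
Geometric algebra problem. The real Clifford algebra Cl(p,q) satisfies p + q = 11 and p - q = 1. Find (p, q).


We need p + q = 11 and p - q = 1.
Adding: 2p = 11 + 1 = 12, so p = 6.
Then q = 11 - 6 = 5.
(p, q) = (6, 5)


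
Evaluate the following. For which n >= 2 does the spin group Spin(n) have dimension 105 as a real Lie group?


dim Spin(n) = dim so(n) = n(n-1)/2.
Solve n(n-1)/2 = 105, i.e. n^2 - n - 210 = 0.
Discriminant = 1 + 8*105 = 841
n = (1 + sqrt(841))/2 = (1 + 29)/2 = 15


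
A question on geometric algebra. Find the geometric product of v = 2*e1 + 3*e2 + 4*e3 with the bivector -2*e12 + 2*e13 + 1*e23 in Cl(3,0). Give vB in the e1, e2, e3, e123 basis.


vB has grade-1 (vector) and grade-3 (trivector) parts: vB = (v _| B) + (v ^ B).
Vector part <vB>_1:
  e1: -v2*b12 - v3*b13 = -(3)*(-2) - (4)*(2) = -2
  e2: v1*b12 - v3*b23 = (2)*(-2) - (4)*(1) = -8
  e3: v1*b13 + v2*b23 = (2)*(2) + (3)*(1) = 7
Trivector part <vB>_3:
  e123: v1*b23 - v2*b13 + v3*b12 = (2)*(1) - (3)*(2) + (4)*(-2) = -12
vB = -2*e1 - 8*e2 + 7*e3 - 12*e123


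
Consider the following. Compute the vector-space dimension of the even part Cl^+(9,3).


Even subalgebra dimension = 2^(n-1)
n = 9 + 3 = 12
2^(12 - 1) = 2^11 = 2048
Verification: sum of C(12,k) for even k = 1 + 66 + 495 + 924 + 495 + 66 + 1 = 2048
Result = 2048


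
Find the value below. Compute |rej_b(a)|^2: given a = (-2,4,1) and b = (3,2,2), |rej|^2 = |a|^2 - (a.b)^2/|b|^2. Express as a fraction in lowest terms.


|a|^2 = (-2)^2 + 4^2 + 1^2 = 21
|b|^2 = 3^2 + 2^2 + 2^2 = 17
a . b = (-2)*3 + 4*2 + 1*2 = 4
(a.b)^2 = 4^2 = 16
|rej|^2 = 21 - 16/17
= (357 - 16)/17
= 341/17
In lowest terms: 341/17


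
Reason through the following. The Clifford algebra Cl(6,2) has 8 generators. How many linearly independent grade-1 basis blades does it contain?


Number of grade-k basis blades in Cl(p,q) with n = p + q is C(n, k).
n = 6 + 2 = 8
C(8, 1) = 8! / (1! * 7!)
= 40320 / (1 * 5040)
= 8


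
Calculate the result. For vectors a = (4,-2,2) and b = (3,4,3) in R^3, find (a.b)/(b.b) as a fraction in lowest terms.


Projection coefficient = (a . b) / (b . b)
a . b = 4*3 + (-2)*4 + 2*3
= 12 + (-8) + 6 = 10
b . b = 3^2 + 4^2 + 3^2
= 9 + 16 + 9 = 34
Coefficient = 10/34
In lowest terms: 5/17


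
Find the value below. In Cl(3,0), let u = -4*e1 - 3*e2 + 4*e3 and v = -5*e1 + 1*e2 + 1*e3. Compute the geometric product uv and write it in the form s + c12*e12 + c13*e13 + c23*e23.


In Cl(3,0): e_i^2 = 1, e_ie_j = -e_je_i for i != j.
Scalar part = u . v = (-4)*(-5) + (-3)*1 + 4*1
= 20 + (-3) + 4 = 21
e12 coeff = (-4)*1 - (-3)*(-5) = -4 - 15 = -19
e13 coeff = (-4)*1 - 4*(-5) = -4 - (-20) = 16
e23 coeff = (-3)*1 - 4*1 = -3 - 4 = -7
uv = 21 - 19*e12 + 16*e13 - 7*e23


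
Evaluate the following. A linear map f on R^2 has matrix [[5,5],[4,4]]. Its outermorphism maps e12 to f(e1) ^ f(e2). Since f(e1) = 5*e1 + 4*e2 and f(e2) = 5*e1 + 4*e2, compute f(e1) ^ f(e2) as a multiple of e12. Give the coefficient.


The outermorphism of a linear map f sends e1^e2 to f(e1)^f(e2).
f(e1) = 5*e1 + 4*e2
f(e2) = 5*e1 + 4*e2
f(e1) ^ f(e2) = (5*e1 + 4*e2) ^ (5*e1 + 4*e2)
= 5*4*e12 + 4*5*e21
= (20 - 20)*e12
= 0*e12
Coefficient = 0


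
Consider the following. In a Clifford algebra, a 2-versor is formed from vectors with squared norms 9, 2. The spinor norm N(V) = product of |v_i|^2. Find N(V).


Spinor norm N(V) = |v1|^2 * |v2|^2 * ... * |v2|^2
= 9 * 2
Running product: 9, 18
N(V) = 18


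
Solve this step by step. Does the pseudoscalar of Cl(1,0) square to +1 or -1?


The pseudoscalar I = e1...e_n (product of all n generators) of Cl(p,q) satisfies I^2 = (-1)^(q + n(n-1)/2).
p = 1, q = 0, n = p + q = 1
n(n-1)/2 = 1 * 0 / 2 = 0
Exponent = q + n(n-1)/2 = 0 + 0 = 0
I^2 = (-1)^0 = +1


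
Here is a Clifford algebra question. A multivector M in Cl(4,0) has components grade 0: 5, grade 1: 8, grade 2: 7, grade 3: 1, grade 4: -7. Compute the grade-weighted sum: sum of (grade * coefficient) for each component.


Grade-weighted sum = sum of grade_k * coefficient_k
0*5 = 0
1*8 = 8
2*7 = 14
3*1 = 3
4*(-7) = -28
Total = 0 + 8 + 14 + 3 + (-28) = -3


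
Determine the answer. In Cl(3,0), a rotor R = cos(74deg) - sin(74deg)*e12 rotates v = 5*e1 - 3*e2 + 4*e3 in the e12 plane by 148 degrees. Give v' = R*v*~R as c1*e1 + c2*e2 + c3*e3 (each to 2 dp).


Rotor R = cos(74deg) - sin(74deg)*e12
Rotation angle theta = 2 * 74 = 148 degrees in the e12 plane (e1 -> e2).
The component perpendicular to the plane (e3) is invariant: v'_3 = v3 = 4.00
cos(148deg) = -0.8480, sin(148deg) = 0.5299
v'_1 = v1*cos(theta) - v2*sin(theta) = 5*(-0.8480) - (-3)*0.5299 = -2.65
v'_2 = v1*sin(theta) + v2*cos(theta) = 5*0.5299 + (-3)*(-0.8480) = 5.19
v' = -2.65*e1 + 5.19*e2 + 4.00*e3


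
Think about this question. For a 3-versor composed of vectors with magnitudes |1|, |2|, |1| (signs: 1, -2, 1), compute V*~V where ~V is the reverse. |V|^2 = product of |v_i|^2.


Each vector v_i has |v_i|^2 = s_i^2
Squared scales: 1^2 = 1, (-2)^2 = 4, 1^2 = 1
|V|^2 = 1 * 4 * 1
= 4


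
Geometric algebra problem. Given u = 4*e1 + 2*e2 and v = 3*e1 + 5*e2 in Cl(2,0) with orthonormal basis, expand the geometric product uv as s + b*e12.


Expand: (4*e1 + 2*e2)(3*e1 + 5*e2)
= 4*3*e1e1 + 4*5*e1e2 + 2*3*e2e1 + 2*5*e2e2
Using e1^2 = e2^2 = 1, e2e1 = -e1e2:
Scalar part s = 4*3 + 2*5 = 12 + 10 = 22
Bivector part b = 4*5 - 2*3 = 20 - 6 = 14
uv = 22 + 14*e12


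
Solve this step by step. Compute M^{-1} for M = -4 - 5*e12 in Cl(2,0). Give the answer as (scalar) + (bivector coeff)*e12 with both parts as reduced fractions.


M = -4 - 5*e12, where e12^2 = -1.
Since M commutes with its reverse ~M = a - b*e12, M * ~M = a^2 - b^2*e12^2 = a^2 + b^2.
So M^{-1} = ~M / (a^2 + b^2) = (a - b*e12)/(a^2 + b^2).
a^2 + b^2 = 16 + 25 = 41
Scalar part = -4/41 = -4/41
Bivector coeff = 5/41 = 5/41
M^{-1} = -4/41 + 5/41*e12


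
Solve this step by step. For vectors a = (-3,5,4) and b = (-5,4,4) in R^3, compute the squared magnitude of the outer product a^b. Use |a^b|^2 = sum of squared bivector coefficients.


a wedge b = (a1*b2 - a2*b1)*e12 + (a1*b3 - a3*b1)*e13 + (a2*b3 - a3*b2)*e23
e12 coeff: (-3)*4 - 5*(-5) = -12 - (-25) = 13
e13 coeff: (-3)*4 - 4*(-5) = -12 - (-20) = 8
e23 coeff: 5*4 - 4*4 = 20 - 16 = 4
|a wedge b|^2 = 13^2 + 8^2 + 4^2
= 169 + 64 + 16
= 249


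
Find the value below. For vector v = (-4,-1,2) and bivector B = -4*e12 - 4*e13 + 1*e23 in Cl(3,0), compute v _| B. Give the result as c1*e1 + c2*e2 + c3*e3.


Left contraction v _| B = <vB>_1 (grade-1 part of the geometric product vB).
Using e1_|e12 = e2, e2_|e12 = -e1, e1_|e13 = e3, e3_|e13 = -e1, e2_|e23 = e3, e3_|e23 = -e2:
e1 coeff: -v2*b12 - v3*b13 = -(-1)*(-4) - (2)*(-4) = 4
e2 coeff: v1*b12 - v3*b23 = (-4)*(-4) - (2)*(1) = 14
e3 coeff: v1*b13 + v2*b23 = (-4)*(-4) + (-1)*(1) = 15
v _| B = 4*e1 + 14*e2 + 15*e3


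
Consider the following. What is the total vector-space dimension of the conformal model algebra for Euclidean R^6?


The conformal model of R^6 uses Cl(7,1): the 6 Euclidean generators plus two extra orthogonal generators e+ (e+^2 = +1) and e- (e-^2 = -1), from which the null vectors e0, einf are built.
Number of generators m = 6 + 2 = 8.
dim Cl(p,q) = 2^m = 2^8 = 256


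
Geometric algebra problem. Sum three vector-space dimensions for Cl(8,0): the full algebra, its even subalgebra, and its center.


n = 8 + 0 = 8
Total dim = 2^8 = 256
Even subalgebra dim = 2^7 = 128
n is even, so center dim = 1
Sum = 256 + 128 + 1 = 385


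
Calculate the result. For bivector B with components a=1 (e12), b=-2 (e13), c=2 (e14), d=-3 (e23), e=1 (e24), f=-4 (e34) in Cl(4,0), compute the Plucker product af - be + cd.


Plucker relation: af - be + cd
a*f = 1*(-4) = -4
b*e = (-2)*1 = -2
c*d = 2*(-3) = -6
af - be + cd = -4 - (-2) + (-6)
= -8


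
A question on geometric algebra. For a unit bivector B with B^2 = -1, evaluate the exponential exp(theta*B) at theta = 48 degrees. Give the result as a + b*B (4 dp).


For a unit bivector B with B^2 = -1, the exponential series gives
e^(theta*B) = cos(theta) + sin(theta)*B (the GA analogue of Euler's formula).
theta = 48 degrees = 0.837758 rad
cos(48 deg) = 0.6691
sin(48 deg) = 0.7431
exp(theta*B) = 0.6691 + 0.7431*B


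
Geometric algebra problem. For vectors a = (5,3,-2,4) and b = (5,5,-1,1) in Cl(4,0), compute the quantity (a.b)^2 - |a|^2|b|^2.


a . b = 5*5 + 3*5 + (-2)*(-1) + 4*1
= 25 + 15 + 2 + 4 = 46
|a|^2 = 5^2 + 3^2 + (-2)^2 + 4^2 = 54
|b|^2 = 5^2 + 5^2 + (-1)^2 + 1^2 = 52
(a.b)^2 = 46^2 = 2116
|a|^2 * |b|^2 = 54 * 52 = 2808
Result = 2116 - 2808 = -692


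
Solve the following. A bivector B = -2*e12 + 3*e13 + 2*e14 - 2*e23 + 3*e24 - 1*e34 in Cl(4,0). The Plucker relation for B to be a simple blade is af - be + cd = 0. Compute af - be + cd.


Plucker relation: af - be + cd
a*f = (-2)*(-1) = 2
b*e = 3*3 = 9
c*d = 2*(-2) = -4
af - be + cd = 2 - 9 + (-4)
= -11


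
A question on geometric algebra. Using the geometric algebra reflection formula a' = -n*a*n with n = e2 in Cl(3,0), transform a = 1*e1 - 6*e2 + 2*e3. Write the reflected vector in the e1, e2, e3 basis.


Reflection formula: a' = -n*a*n, with n = e2 (unit vector, n^2 = 1).
For reflection through hyperplane perp to e2:
The component along e2 flips sign, others stay.
a = (1, -6, 2)
a' = (1, 6, 2)
a' = 1*e1 + 6*e2 + 2*e3


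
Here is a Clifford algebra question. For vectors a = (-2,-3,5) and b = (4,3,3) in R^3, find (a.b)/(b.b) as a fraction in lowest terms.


Projection coefficient = (a . b) / (b . b)
a . b = (-2)*4 + (-3)*3 + 5*3
= -8 + (-9) + 15 = -2
b . b = 4^2 + 3^2 + 3^2
= 16 + 9 + 9 = 34
Coefficient = -2/34
In lowest terms: -1/17


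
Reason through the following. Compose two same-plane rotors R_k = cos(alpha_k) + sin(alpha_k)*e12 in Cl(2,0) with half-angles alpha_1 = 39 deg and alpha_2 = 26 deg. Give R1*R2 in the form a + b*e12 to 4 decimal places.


Same-plane rotors commute and their half-angles add:
R1*R2 = cos(a1 + a2) + sin(a1 + a2)*e12.
a1 + a2 = 39 + 26 = 65 deg
cos(65 deg) = 0.4226
sin(65 deg) = 0.9063
R1*R2 = 0.4226 + 0.9063*e12


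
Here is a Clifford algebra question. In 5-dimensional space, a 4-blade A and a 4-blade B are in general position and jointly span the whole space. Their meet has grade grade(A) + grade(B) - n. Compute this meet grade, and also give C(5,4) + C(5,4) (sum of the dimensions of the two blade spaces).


Meet grade = grade(A) + grade(B) - n
= 4 + 4 - 5 = 3
C(5,4) = 5
C(5,4) = 5
dim_A + dim_B = 5 + 5 = 10
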